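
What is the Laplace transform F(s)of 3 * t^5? 360/s^6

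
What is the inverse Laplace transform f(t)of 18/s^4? 3 * t^3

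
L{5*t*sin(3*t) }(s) 30*s/(s^2 + 9) ^2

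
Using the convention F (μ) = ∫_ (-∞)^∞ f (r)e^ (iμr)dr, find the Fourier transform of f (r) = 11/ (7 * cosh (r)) 11 * pi/ (7 * cosh (pi * μ/2))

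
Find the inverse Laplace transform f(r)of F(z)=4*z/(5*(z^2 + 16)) 4*cos(4*r)/5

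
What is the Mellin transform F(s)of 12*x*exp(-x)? 12*gamma(s + 1)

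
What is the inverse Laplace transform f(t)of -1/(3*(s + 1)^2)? -t*exp(-t)/3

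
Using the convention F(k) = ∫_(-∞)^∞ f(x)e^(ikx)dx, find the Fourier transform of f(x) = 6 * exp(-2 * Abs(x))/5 24/(5 * (k^2 + 4))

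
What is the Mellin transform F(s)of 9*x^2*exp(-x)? 9*gamma(s + 2)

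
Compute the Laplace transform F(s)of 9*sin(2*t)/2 9/(s^2 + 4)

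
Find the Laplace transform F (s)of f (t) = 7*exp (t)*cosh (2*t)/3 7*(s - 1)/ (3*( (s - 1)^2-4))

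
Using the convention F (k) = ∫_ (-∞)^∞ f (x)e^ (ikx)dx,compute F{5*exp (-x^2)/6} 5*sqrt (pi)*exp (-k^2/4)/6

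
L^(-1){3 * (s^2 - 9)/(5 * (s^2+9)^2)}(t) 3 * t * cos(3 * t)/5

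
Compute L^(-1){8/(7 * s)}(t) 8/7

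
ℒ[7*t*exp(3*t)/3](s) 7/(3*(s - 3)^2)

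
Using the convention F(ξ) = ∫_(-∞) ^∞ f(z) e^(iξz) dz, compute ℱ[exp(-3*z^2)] sqrt(3)*sqrt(pi)*exp(-ξ^2/12) /3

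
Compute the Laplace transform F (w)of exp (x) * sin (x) 1/ ( (w - 1)^2 + 1)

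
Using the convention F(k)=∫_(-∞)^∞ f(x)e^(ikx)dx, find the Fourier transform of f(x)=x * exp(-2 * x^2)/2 sqrt(2) * I * sqrt(pi) * k * exp(-k^2/8)/16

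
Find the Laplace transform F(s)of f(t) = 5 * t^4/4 30/s^5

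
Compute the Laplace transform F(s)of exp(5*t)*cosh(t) (s - 5)/((s - 5)^2 - 1)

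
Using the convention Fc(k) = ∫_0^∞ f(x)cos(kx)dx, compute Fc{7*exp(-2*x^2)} 7*sqrt(2)*sqrt(pi)*exp(-k^2/8)/4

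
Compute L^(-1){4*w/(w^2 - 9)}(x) 4*cosh(3*x)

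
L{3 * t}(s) 3/s^2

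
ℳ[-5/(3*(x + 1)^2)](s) 5*pi*(s - 1)/(3*sin(pi*s))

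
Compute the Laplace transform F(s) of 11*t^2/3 22/(3*s^3) 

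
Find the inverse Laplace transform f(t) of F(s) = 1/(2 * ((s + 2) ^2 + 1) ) exp(-2 * t) * sin(t) /2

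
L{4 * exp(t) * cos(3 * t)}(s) 4 * (s - 1)/((s - 1)^2+9)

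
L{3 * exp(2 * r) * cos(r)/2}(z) 3 * (z - 2)/(2 * ((z - 2)^2 + 1))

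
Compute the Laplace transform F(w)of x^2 2/w^3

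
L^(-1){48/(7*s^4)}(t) 8*t^3/7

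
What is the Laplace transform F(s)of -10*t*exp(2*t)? -10/(s - 2)^2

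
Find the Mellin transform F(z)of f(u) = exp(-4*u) gamma(z)/4^z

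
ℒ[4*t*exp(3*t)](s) 4/(s - 3)^2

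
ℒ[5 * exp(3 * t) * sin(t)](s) 5/((s - 3)^2+1)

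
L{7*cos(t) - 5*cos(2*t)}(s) 7*s/(s^2 + 1) - 5*s/(s^2 + 4)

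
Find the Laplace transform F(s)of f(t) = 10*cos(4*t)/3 10*s/(3*(s^2 + 16))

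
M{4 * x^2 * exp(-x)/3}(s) 4 * gamma(s + 2)/3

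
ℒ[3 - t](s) 3/s - 1/s^2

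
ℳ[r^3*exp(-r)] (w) gamma(w + 3) 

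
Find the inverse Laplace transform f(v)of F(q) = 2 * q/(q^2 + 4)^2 v * sin(2 * v)/2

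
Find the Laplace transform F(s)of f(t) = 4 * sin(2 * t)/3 8/(3 * (s^2 + 4))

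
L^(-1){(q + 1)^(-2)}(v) v*exp(-v)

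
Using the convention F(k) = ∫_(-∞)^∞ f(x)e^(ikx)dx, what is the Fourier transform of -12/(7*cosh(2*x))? -6*pi/(7*cosh(pi*k/4))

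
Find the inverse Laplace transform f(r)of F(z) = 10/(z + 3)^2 10*r*exp(-3*r)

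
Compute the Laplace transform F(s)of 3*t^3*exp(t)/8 9/(4*(s - 1)^4)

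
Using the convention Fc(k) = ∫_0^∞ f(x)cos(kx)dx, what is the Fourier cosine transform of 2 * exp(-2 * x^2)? sqrt(2) * sqrt(pi) * exp(-k^2/8)/2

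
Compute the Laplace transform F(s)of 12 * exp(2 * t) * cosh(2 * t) 12 * (s - 2)/(s * (s - 4))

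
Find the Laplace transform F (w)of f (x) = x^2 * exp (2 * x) 2/ (w - 2)^3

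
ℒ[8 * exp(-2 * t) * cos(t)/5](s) 8 * (s + 2)/(5 * ((s + 2)^2 + 1))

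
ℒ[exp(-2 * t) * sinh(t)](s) 1/((s + 2)^2 - 1)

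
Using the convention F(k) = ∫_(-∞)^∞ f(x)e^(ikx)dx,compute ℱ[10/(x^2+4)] 5*pi*exp(-2*Abs(k))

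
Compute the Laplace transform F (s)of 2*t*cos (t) 2*(s^2 - 1)/ (s^2+1)^2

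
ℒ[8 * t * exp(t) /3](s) 8/(3 * (s - 1) ^2) 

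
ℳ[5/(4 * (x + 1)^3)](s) 5 * pi * (s - 2) * (s - 1)/(8 * sin(pi * s))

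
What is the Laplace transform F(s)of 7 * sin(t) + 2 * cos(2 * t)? 7/(s^2 + 1) + 2 * s/(s^2 + 4)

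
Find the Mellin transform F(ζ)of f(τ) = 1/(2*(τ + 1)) pi*csc(pi*ζ)/2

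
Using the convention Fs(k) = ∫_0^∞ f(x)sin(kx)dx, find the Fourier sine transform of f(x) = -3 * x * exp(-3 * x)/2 -9 * k/(k^2 + 9)^2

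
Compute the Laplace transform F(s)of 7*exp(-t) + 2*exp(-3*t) 7/(s + 1) + 2/(s + 3)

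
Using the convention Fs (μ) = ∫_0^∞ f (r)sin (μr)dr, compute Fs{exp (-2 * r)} μ/ (μ^2 + 4)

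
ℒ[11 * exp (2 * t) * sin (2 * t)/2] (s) 11/ ( (s - 2)^2 + 4)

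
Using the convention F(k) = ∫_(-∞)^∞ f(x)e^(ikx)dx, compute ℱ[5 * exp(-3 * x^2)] 5 * sqrt(3) * sqrt(pi) * exp(-k^2/12)/3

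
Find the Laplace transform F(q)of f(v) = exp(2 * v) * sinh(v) 1/((q - 2)^2 - 1)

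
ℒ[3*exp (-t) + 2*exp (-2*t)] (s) 3/ (s + 1) + 2/ (s + 2)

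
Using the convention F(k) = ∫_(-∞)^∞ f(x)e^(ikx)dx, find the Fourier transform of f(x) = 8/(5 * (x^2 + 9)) 8 * pi * exp(-3 * Abs(k))/15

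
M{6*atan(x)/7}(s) -3*pi*sec(pi*s/2)/(7*s)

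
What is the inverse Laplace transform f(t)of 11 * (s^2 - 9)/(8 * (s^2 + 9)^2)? 11 * t * cos(3 * t)/8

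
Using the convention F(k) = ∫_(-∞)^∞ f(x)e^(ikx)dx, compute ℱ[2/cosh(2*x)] pi/cosh(pi*k/4)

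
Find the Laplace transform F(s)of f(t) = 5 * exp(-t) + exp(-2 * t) 5/(s + 1) + 1/(s + 2)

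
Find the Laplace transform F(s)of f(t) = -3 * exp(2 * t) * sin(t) -3/((s - 2)^2 + 1)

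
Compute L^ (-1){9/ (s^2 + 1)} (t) 9*sin (t)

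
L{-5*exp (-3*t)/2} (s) -5/ (2*s + 6)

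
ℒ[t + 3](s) 3/s + s^(-2) 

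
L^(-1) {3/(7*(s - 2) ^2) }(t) 3*t*exp(2*t) /7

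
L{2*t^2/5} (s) 4/ (5*s^3)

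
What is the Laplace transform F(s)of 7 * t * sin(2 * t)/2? 14 * s/(s^2 + 4)^2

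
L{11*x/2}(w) 11/(2*w^2)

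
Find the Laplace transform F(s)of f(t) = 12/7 12/(7 * s)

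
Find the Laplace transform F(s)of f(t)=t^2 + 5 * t 2/s^3 + 5/s^2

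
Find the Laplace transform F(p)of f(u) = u p^(-2)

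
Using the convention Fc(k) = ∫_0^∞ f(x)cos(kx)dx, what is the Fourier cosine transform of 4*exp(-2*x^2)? sqrt(2)*sqrt(pi)*exp(-k^2/8)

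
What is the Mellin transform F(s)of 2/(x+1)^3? gamma(s)*gamma(3 - s)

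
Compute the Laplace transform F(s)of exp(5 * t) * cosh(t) (s - 5)/((s - 5)^2 - 1)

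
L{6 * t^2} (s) 12/s^3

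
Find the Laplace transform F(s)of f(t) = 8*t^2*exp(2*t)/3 16/(3*(s - 2)^3)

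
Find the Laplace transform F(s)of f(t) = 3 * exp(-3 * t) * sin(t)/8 3/(8 * ((s + 3)^2 + 1))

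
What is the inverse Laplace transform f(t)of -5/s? -5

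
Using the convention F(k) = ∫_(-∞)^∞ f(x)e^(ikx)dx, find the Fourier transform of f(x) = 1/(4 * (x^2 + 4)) pi * exp(-2 * Abs(k))/8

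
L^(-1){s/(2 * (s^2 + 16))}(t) cos(4 * t)/2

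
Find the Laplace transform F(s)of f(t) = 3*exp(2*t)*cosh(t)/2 3*(s - 2)/(2*((s - 2)^2 - 1))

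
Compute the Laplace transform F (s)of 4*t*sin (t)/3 8*s/ (3*(s^2 + 1)^2)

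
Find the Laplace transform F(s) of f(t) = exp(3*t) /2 1/(2*(s - 3) ) 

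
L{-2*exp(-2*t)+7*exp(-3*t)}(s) 7/(s+3) - 2/(s+2)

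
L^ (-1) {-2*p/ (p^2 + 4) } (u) -2*cos (2*u) 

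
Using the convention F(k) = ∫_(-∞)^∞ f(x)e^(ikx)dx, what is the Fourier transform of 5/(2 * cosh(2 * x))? 5 * pi/(4 * cosh(pi * k/4))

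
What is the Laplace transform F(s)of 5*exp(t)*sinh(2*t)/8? 5/(4*((s - 1)^2 - 4))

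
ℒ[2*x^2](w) 4/w^3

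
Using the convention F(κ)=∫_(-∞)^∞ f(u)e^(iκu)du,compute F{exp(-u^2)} sqrt(pi) * exp(-κ^2/4)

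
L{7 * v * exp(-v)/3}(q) 7/(3 * (q + 1)^2)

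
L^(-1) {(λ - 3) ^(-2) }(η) η*exp(3*η) 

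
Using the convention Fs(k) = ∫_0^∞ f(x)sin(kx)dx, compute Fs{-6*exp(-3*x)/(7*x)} -6*atan(k/3)/7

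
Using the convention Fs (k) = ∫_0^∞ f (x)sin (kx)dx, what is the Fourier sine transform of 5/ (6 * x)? 5 * pi/12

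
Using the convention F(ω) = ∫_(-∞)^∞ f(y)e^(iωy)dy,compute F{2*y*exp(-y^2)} I*sqrt(pi)*ω*exp(-ω^2/4)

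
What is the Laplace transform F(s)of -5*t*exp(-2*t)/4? -5/(4*(s + 2)^2)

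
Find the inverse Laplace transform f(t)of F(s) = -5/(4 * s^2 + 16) -5 * sin(2 * t)/8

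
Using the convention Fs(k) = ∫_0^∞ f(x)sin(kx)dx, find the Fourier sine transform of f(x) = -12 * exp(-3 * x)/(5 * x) -12 * atan(k/3)/5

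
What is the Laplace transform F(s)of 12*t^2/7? 24/(7*s^3)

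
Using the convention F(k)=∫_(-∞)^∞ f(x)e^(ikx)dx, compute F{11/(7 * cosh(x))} 11 * pi/(7 * cosh(pi * k/2))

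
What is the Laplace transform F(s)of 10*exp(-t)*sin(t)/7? 10/(7*((s + 1)^2 + 1))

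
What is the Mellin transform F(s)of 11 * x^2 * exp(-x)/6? 11 * gamma(s + 2)/6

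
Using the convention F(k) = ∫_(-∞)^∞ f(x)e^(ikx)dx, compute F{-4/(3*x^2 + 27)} -4*pi*exp(-3*Abs(k))/9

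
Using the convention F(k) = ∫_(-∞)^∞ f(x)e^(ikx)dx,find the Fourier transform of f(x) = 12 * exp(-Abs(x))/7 24/(7 * (k^2 + 1))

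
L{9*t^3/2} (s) 27/s^4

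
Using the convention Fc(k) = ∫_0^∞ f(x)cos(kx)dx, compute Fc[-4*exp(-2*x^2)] -sqrt(2)*sqrt(pi)*exp(-k^2/8)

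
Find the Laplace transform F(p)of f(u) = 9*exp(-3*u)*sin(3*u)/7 27/(7*((p + 3)^2 + 9))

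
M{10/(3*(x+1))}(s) 10*pi*csc(pi*s)/3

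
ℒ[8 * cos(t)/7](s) 8 * s/(7 * (s^2 + 1))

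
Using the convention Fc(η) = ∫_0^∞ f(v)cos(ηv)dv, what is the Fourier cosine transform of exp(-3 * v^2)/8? sqrt(3) * sqrt(pi) * exp(-η^2/12)/48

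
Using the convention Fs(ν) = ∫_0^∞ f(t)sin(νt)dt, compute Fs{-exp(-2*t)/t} -atan(ν/2)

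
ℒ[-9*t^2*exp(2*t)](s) -18/(s - 2)^3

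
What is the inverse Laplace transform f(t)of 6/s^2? 6 * t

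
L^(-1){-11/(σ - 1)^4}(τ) -11 * τ^3 * exp(τ)/6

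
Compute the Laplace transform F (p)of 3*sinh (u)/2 3/ (2*(p^2 - 1))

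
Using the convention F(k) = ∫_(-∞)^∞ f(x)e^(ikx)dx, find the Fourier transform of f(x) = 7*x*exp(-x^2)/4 7*I*sqrt(pi)*k*exp(-k^2/4)/8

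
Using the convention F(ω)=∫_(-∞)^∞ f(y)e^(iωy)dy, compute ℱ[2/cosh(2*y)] pi/cosh(pi*ω/4)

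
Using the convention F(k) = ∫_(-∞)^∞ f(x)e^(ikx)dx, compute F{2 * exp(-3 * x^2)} 2 * sqrt(3) * sqrt(pi) * exp(-k^2/12)/3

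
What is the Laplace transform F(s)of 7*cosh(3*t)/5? 7*s/(5*(s^2-9))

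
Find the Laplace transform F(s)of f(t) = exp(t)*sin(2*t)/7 2/(7*((s - 1)^2 + 4))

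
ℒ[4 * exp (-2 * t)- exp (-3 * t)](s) 4/ (s + 2) - 1/ (s + 3)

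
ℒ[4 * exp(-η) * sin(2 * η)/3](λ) 8/(3 * ((λ + 1)^2 + 4))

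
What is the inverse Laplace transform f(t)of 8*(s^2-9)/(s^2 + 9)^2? 8*t*cos(3*t)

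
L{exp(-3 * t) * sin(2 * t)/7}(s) 2/(7 * ((s+3)^2+4))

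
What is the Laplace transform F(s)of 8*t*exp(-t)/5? 8/(5*(s+1)^2)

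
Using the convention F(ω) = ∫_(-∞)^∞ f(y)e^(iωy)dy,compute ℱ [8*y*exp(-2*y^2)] sqrt(2)*I*sqrt(pi)*ω*exp(-ω^2/8)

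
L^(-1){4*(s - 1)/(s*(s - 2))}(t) 4*exp(t)*cosh(t)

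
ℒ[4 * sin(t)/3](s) 4/(3 * (s^2 + 1))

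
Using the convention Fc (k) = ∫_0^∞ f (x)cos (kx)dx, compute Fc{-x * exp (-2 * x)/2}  (k^2 - 4)/ (2 * (k^2+4)^2)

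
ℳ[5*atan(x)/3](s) -5*pi*sec(pi*s/2)/(6*s)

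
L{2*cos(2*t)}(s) 2*s/(s^2 + 4)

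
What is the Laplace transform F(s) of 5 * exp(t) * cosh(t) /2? 5 * (s - 1) /(2 * s * (s - 2) ) 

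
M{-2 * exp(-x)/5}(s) -2 * gamma(s)/5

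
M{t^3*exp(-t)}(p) gamma(p+3)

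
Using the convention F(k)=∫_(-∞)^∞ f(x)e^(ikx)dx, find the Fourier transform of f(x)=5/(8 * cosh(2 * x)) 5 * pi/(16 * cosh(pi * k/4))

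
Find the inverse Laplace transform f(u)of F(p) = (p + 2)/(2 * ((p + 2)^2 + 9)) exp(-2 * u) * cos(3 * u)/2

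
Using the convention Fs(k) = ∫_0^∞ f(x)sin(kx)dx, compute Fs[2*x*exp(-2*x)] 8*k/(k^2 + 4)^2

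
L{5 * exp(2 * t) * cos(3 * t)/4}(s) 5 * (s - 2)/(4 * ((s - 2)^2 + 9))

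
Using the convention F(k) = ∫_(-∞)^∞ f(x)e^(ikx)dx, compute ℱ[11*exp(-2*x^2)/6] 11*sqrt(2)*sqrt(pi)*exp(-k^2/8)/12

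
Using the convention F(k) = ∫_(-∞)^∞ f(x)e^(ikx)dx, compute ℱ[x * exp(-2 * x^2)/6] sqrt(2) * I * sqrt(pi) * k * exp(-k^2/8)/48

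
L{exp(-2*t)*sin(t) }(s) 1/((s + 2) ^2 + 1) 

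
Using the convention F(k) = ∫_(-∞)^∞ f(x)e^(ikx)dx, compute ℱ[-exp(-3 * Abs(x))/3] -2/(k^2 + 9)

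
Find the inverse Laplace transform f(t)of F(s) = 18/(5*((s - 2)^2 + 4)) 9*exp(2*t)*sin(2*t)/5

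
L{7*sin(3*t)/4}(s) 21/(4*(s^2 + 9))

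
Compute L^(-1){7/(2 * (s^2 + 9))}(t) 7 * sin(3 * t)/6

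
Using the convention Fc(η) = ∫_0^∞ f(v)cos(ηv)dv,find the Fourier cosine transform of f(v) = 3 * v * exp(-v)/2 3 * (1 - η^2)/(2 * (η^2+1)^2)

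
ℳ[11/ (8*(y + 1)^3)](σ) 11*pi*(σ - 2)*(σ - 1)/ (16*sin (pi*σ))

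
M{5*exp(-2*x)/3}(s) 5*gamma(s)/(3*2^s)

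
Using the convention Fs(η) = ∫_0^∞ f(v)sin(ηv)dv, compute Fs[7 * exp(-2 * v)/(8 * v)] 7 * atan(η/2)/8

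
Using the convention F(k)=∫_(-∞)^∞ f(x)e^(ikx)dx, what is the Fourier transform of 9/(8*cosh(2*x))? 9*pi/(16*cosh(pi*k/4))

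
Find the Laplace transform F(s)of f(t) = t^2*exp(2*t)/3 2/(3*(s - 2)^3)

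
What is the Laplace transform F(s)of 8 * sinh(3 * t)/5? 24/(5 * (s^2-9))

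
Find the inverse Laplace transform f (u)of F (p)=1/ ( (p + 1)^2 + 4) exp (-u)*sin (2*u)/2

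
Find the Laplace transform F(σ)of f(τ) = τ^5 120/σ^6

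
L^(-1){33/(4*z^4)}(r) 11*r^3/8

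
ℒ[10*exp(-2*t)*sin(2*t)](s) 20/((s + 2)^2 + 4)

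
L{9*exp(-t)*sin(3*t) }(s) 27/((s+1) ^2+9) 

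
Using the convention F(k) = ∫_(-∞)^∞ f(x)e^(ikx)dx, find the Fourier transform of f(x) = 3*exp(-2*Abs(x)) 12/(k^2 + 4)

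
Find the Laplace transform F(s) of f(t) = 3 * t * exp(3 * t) 3/(s - 3) ^2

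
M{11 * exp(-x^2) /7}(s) 11 * gamma(s/2) /14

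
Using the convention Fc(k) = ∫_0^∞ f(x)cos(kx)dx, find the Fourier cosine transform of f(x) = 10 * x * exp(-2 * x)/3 10 * (4 - k^2)/(3 * (k^2+4)^2)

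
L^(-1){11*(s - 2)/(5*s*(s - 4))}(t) 11*exp(2*t)*cosh(2*t)/5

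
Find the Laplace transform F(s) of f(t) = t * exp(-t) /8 1/(8 * (s + 1) ^2) 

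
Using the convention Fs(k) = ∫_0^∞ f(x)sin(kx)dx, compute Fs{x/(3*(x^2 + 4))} pi*exp(-2*k)/6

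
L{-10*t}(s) -10/s^2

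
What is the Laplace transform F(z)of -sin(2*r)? -2/(z^2+4)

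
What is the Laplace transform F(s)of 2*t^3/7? 12/(7*s^4)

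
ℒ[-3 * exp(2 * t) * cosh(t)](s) 3 * (2 - s)/((s - 2)^2 - 1)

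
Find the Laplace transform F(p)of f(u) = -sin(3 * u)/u -atan(3/p)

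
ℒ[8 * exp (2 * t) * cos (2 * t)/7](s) 8 * (s - 2)/ (7 * ( (s - 2)^2+4))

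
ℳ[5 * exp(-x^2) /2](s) 5 * gamma(s/2) /4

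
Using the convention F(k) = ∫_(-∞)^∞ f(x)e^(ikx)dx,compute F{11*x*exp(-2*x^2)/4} 11*sqrt(2)*I*sqrt(pi)*k*exp(-k^2/8)/32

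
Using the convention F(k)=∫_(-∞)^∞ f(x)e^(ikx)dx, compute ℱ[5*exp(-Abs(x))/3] 10/(3*(k^2 + 1))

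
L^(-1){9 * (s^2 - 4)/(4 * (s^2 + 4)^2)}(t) 9 * t * cos(2 * t)/4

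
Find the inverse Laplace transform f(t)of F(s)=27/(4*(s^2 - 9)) 9*sinh(3*t)/4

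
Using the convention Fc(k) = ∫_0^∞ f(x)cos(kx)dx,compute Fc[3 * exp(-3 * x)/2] 9/(2 * (k^2 + 9))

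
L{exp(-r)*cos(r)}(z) (z + 1)/((z + 1)^2 + 1)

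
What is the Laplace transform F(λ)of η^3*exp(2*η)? 6/(λ - 2)^4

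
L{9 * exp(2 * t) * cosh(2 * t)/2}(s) 9 * (s - 2)/(2 * s * (s - 4))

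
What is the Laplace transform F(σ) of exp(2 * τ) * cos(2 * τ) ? (σ - 2) /((σ - 2) ^2 + 4) 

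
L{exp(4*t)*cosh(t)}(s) (s - 4)/((s - 4)^2 - 1)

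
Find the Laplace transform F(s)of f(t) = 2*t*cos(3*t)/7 2*(s^2 - 9)/(7*(s^2 + 9)^2)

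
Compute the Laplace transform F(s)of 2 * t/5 2/(5 * s^2)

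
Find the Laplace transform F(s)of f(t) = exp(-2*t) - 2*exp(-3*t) 1/(s + 2) - 2/(s + 3)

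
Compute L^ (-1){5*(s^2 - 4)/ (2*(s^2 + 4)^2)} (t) 5*t*cos (2*t)/2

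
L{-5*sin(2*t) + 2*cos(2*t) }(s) 2*s/(s^2 + 4)-10/(s^2 + 4) 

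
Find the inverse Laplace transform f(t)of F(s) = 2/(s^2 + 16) sin(4*t)/2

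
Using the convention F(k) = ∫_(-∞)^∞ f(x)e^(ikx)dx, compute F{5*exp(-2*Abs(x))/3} 20/(3*(k^2 + 4))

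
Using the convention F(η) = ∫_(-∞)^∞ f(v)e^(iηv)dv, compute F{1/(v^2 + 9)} pi*exp(-3*Abs(η))/3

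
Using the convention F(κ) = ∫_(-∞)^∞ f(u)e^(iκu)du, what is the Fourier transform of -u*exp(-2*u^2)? -sqrt(2)*I*sqrt(pi)*κ*exp(-κ^2/8)/8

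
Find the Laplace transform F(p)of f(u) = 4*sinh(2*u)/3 8/(3*(p^2 - 4))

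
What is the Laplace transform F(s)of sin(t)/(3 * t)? atan(1/s)/3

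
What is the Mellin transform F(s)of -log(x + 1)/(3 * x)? pi * csc(pi * s)/(3 * (s - 1))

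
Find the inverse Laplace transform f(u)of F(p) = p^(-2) u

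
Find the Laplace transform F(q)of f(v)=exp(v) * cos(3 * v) (q - 1)/((q - 1)^2 + 9)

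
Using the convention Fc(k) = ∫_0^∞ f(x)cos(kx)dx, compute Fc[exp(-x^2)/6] sqrt(pi) * exp(-k^2/4)/12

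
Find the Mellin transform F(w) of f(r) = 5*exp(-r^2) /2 5*gamma(w/2) /4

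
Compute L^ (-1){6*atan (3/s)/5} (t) 6*sin (3*t)/ (5*t)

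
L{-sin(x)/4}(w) -1/(4*w^2 + 4)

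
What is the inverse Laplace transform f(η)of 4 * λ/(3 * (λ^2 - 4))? 4 * cosh(2 * η)/3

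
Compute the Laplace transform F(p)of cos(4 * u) p/(p^2 + 16)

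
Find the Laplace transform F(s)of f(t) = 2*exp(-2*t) 2/(s+2)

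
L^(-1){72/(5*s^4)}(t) 12*t^3/5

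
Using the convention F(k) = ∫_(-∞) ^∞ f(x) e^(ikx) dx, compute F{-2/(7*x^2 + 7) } -2*pi*exp(-Abs(k) ) /7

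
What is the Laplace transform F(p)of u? p^(-2)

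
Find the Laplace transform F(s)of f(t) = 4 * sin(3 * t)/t 4 * atan(3/s)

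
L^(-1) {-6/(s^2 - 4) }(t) -3 * sinh(2 * t) 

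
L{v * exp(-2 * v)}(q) (q + 2)^(-2)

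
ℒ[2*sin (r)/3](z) 2/ (3*(z^2 + 1))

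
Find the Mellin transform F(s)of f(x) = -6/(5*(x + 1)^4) pi*(s - 3)*(s - 2)*(s - 1)/(5*sin(pi*s))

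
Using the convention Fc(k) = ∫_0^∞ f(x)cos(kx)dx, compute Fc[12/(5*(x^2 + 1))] 6*pi*exp(-k)/5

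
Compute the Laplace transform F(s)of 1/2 1/(2 * s)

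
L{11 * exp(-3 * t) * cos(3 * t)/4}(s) 11 * (s+3)/(4 * ((s+3)^2+9))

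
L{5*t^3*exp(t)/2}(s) 15/(s - 1)^4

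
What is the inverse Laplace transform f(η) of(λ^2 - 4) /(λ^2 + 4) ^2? η*cos(2*η) 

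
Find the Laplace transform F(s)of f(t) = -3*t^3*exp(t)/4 -9/(2*(s - 1)^4)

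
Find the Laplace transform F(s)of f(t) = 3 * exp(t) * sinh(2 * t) 6/((s - 1)^2 - 4)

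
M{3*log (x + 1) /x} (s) -3*pi*csc (pi*s) / (s - 1) 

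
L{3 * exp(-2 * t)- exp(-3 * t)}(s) 3/(s + 2) - 1/(s + 3)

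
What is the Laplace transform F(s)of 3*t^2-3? 6/s^3-3/s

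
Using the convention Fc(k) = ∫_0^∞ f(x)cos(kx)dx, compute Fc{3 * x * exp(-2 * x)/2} 3 * (4 - k^2)/(2 * (k^2 + 4)^2)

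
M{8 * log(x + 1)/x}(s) -8 * pi * csc(pi * s)/(s - 1)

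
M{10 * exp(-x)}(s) 10 * gamma(s)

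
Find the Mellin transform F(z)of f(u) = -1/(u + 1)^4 pi * (z - 3) * (z - 2) * (z - 1)/(6 * sin(pi * z))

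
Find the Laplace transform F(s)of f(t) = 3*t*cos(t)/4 3*(s^2 - 1)/(4*(s^2 + 1)^2)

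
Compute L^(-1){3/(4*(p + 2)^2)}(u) 3*u*exp(-2*u)/4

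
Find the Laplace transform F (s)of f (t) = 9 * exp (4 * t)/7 9/ (7 * (s - 4))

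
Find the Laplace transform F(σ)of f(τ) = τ σ^(-2)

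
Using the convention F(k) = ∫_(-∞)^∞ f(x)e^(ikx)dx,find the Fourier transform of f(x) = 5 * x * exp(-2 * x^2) 5 * sqrt(2) * I * sqrt(pi) * k * exp(-k^2/8)/8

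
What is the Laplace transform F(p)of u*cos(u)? (p^2-1)/(p^2 + 1)^2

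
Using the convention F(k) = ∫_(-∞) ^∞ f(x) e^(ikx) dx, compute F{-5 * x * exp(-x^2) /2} -5 * I * sqrt(pi) * k * exp(-k^2/4) /4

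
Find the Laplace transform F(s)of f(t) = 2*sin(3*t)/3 2/(s^2 + 9)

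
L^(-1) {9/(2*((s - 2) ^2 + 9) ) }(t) 3*exp(2*t)*sin(3*t) /2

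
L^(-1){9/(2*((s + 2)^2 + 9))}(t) 3*exp(-2*t)*sin(3*t)/2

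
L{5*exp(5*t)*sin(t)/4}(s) 5/(4*((s - 5)^2 + 1))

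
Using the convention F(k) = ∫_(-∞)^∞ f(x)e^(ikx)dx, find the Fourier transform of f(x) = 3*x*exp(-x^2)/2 3*I*sqrt(pi)*k*exp(-k^2/4)/4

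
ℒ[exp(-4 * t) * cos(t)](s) (s + 4)/((s + 4)^2 + 1)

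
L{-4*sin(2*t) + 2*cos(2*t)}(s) 2*s/(s^2 + 4) - 8/(s^2 + 4)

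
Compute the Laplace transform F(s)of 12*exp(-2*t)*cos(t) 12*(s + 2)/((s + 2)^2 + 1)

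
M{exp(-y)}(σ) gamma(σ)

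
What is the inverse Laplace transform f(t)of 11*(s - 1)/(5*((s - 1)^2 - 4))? 11*exp(t)*cosh(2*t)/5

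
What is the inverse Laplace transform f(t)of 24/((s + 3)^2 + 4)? 12 * exp(-3 * t) * sin(2 * t)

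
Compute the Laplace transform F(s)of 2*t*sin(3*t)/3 4*s/(s^2 + 9)^2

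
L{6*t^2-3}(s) 12/s^3-3/s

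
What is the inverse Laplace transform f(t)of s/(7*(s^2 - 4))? cosh(2*t)/7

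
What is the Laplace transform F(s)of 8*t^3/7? 48/(7*s^4)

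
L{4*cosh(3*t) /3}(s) 4*s/(3*(s^2 - 9) ) 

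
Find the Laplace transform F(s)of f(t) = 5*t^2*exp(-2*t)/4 5/(2*(s+2)^3)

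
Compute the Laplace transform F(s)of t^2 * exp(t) 2/(s - 1)^3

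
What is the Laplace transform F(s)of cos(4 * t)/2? s/(2 * (s^2 + 16))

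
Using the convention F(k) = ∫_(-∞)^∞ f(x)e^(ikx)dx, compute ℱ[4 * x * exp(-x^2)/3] 2 * I * sqrt(pi) * k * exp(-k^2/4)/3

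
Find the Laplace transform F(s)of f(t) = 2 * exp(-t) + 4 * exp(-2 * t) 4/(s + 2) + 2/(s + 1)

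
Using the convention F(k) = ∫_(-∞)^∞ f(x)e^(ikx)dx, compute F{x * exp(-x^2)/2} I * sqrt(pi) * k * exp(-k^2/4)/4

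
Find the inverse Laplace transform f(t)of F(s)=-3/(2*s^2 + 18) -sin(3*t)/2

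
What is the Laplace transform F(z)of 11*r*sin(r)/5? 22*z/(5*(z^2 + 1)^2)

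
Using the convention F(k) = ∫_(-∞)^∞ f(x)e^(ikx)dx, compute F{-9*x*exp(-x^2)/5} -9*I*sqrt(pi)*k*exp(-k^2/4)/10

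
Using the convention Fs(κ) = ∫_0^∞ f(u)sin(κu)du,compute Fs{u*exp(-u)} 2*κ/(κ^2 + 1)^2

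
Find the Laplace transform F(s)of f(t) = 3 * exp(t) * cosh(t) 3 * (s - 1)/(s * (s - 2))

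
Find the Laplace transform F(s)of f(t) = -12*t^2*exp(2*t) -24/(s - 2)^3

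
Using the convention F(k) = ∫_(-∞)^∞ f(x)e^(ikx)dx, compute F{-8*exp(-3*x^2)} -8*sqrt(3)*sqrt(pi)*exp(-k^2/12)/3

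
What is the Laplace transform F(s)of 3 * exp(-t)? 3/(s + 1)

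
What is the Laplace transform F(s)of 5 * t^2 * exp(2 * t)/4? 5/(2 * (s - 2)^3)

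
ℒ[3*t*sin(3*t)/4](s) 9*s/(2*(s^2 + 9)^2)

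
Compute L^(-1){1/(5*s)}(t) 1/5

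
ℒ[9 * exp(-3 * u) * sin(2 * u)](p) 18/((p + 3) ^2 + 4) 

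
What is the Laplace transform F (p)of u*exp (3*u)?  (p - 3)^ (-2)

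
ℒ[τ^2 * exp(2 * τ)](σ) 2/(σ - 2)^3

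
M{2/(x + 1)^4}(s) gamma(s)*gamma(4 - s)/3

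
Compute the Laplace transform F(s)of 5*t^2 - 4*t 10/s^3 - 4/s^2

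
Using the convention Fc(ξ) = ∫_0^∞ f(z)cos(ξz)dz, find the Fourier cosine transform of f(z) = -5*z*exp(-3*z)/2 5*(ξ^2 - 9)/(2*(ξ^2+9)^2)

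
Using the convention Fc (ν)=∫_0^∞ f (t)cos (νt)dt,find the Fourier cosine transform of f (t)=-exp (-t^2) -sqrt (pi)*exp (-ν^2/4)/2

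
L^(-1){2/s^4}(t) t^3/3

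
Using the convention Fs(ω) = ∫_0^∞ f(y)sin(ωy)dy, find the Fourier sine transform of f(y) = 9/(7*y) 9*pi/14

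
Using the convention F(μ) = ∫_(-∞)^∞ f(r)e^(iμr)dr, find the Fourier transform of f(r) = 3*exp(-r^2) 3*sqrt(pi)*exp(-μ^2/4)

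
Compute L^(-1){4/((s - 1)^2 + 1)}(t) 4*exp(t)*sin(t)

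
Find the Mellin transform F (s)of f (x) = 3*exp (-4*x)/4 3*gamma (s)/ (4*2^ (2*s))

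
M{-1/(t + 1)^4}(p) pi * (p - 3) * (p - 2) * (p - 1)/(6 * sin(pi * p))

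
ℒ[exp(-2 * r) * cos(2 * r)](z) (z + 2)/((z + 2)^2 + 4)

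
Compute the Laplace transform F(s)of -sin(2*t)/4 -1/(2*s^2 + 8)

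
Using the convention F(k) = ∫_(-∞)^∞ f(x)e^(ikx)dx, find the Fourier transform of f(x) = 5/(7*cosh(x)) 5*pi/(7*cosh(pi*k/2))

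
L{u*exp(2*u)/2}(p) 1/(2*(p - 2)^2)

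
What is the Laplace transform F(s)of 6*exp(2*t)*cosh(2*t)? 6*(s - 2)/(s*(s - 4))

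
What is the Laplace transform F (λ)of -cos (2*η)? -λ/ (λ^2 + 4)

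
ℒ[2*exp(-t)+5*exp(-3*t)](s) 2/(s+1)+5/(s+3)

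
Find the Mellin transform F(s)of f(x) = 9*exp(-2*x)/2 9*gamma(s)/(2*2^s)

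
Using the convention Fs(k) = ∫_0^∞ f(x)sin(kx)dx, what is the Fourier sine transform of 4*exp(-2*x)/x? 4*atan(k/2)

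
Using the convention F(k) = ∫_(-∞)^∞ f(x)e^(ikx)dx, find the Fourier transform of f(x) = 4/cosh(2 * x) 2 * pi/cosh(pi * k/4)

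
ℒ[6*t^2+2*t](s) 12/s^3+2/s^2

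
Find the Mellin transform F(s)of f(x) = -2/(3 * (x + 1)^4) pi * (s - 3) * (s - 2) * (s - 1)/(9 * sin(pi * s))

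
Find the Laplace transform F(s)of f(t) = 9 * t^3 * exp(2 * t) 54/(s - 2)^4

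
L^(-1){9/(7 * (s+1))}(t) 9 * exp(-t)/7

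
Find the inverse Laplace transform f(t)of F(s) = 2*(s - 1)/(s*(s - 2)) 2*exp(t)*cosh(t)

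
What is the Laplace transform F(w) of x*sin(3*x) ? 6*w/(w^2 + 9) ^2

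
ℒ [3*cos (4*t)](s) 3*s/ (s^2 + 16)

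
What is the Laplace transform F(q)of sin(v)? 1/(q^2 + 1)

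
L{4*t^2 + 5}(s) 5/s + 8/s^3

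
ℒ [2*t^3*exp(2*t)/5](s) 12/(5*(s - 2)^4)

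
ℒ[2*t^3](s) 12/s^4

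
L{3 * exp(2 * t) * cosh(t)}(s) 3 * (s - 2)/((s - 2)^2 - 1)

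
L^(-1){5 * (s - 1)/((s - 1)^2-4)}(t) 5 * exp(t) * cosh(2 * t)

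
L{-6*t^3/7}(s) -36/(7*s^4)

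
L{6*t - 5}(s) 6/s^2 - 5/s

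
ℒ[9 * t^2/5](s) 18/(5 * s^3)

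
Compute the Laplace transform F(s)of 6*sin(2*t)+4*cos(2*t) 12/(s^2+4)+4*s/(s^2+4)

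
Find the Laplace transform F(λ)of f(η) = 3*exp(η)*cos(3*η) 3*(λ - 1)/((λ - 1)^2 + 9)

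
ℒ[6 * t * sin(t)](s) 12 * s/(s^2 + 1) ^2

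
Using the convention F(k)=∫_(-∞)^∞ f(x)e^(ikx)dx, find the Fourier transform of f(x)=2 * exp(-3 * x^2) 2 * sqrt(3) * sqrt(pi) * exp(-k^2/12)/3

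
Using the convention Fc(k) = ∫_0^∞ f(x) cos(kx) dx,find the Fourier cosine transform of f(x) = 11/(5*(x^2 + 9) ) 11*pi*exp(-3*k) /30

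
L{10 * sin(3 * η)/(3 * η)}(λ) 10 * atan(3/λ)/3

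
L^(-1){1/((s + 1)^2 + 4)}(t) exp(-t)*sin(2*t)/2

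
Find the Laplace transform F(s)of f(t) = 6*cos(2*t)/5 6*s/(5*(s^2 + 4))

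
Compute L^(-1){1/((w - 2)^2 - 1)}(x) exp(2 * x) * sinh(x)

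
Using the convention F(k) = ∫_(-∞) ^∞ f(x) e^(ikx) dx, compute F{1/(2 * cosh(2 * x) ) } pi/(4 * cosh(pi * k/4) ) 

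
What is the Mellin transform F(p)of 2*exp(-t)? 2*gamma(p)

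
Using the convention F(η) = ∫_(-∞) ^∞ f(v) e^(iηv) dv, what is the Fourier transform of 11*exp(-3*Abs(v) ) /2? 33/(η^2+9) 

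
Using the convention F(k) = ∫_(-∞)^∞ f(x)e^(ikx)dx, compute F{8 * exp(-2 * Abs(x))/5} 32/(5 * (k^2 + 4))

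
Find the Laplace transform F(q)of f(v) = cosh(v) q/(q^2 - 1)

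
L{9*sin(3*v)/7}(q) 27/(7*(q^2 + 9))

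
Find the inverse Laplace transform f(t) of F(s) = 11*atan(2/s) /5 11*sin(2*t) /(5*t) 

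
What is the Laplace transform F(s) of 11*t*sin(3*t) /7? 66*s/(7*(s^2 + 9) ^2) 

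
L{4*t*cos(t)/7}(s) 4*(s^2 - 1)/(7*(s^2 + 1)^2)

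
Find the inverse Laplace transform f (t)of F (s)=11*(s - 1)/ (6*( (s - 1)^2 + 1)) 11*exp (t)*cos (t)/6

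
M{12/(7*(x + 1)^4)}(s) 2*gamma(s)*gamma(4 - s)/7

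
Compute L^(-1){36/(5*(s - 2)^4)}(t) 6*t^3*exp(2*t)/5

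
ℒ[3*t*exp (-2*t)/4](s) 3/ (4*(s + 2)^2)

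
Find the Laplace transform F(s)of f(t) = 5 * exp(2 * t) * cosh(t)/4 5 * (s - 2)/(4 * ((s - 2)^2 - 1))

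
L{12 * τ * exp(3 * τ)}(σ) 12/(σ - 3)^2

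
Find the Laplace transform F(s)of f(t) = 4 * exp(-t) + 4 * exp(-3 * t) 4/(s + 3) + 4/(s + 1)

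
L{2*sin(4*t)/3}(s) 8/(3*(s^2 + 16))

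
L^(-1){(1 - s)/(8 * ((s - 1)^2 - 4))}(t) -exp(t) * cosh(2 * t)/8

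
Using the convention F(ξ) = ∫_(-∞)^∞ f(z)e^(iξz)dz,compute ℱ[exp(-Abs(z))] 2/(ξ^2 + 1)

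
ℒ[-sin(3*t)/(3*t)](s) -atan(3/s)/3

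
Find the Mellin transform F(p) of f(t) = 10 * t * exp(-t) 10 * gamma(p + 1) 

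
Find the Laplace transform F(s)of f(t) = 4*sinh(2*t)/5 8/(5*(s^2 - 4))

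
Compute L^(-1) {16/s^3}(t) 8 * t^2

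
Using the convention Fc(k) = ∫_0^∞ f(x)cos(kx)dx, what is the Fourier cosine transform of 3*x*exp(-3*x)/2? 3*(9 - k^2)/(2*(k^2 + 9)^2)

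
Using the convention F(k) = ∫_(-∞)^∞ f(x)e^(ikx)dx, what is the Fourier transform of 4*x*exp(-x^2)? 2*I*sqrt(pi)*k*exp(-k^2/4)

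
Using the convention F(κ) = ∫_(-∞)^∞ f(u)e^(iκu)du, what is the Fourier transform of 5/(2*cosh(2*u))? 5*pi/(4*cosh(pi*κ/4))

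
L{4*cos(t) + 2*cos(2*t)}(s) 2*s/(s^2 + 4) + 4*s/(s^2 + 1)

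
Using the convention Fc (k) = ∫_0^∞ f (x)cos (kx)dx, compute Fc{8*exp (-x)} 8/ (k^2+1)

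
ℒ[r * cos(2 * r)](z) (z^2 - 4)/(z^2 + 4)^2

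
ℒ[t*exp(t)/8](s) 1/(8*(s - 1)^2)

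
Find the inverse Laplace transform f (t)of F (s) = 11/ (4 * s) 11/4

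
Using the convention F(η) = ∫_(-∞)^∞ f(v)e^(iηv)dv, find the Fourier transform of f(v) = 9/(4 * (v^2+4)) 9 * pi * exp(-2 * Abs(η))/8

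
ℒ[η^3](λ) 6/λ^4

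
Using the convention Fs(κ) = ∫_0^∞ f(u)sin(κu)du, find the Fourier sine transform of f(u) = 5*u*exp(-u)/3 10*κ/(3*(κ^2 + 1)^2)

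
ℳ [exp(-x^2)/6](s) gamma(s/2)/12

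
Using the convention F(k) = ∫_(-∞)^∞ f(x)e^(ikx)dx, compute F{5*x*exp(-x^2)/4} 5*I*sqrt(pi)*k*exp(-k^2/4)/8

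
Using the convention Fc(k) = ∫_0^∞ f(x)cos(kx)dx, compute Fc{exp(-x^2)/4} sqrt(pi)*exp(-k^2/4)/8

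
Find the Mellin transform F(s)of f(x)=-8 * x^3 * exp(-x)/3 -8 * gamma(s + 3)/3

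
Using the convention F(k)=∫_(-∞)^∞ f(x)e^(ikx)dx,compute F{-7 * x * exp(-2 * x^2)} -7 * sqrt(2) * I * sqrt(pi) * k * exp(-k^2/8)/8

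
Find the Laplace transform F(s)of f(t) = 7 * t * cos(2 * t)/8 7 * (s^2 - 4)/(8 * (s^2 + 4)^2)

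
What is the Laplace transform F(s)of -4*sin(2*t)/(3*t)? -4*atan(2/s)/3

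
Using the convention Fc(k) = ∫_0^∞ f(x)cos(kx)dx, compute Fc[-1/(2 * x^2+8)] -pi * exp(-2 * k)/8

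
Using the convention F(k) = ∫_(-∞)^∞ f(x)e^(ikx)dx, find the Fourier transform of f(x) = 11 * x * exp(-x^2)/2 11 * I * sqrt(pi) * k * exp(-k^2/4)/4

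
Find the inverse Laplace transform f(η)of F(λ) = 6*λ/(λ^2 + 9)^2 η*sin(3*η)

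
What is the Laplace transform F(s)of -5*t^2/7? -10/(7*s^3)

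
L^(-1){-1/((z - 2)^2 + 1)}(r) -exp(2*r)*sin(r)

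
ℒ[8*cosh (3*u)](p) 8*p/ (p^2-9)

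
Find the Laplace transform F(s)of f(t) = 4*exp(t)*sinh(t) 4/(s*(s - 2))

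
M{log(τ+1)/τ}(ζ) -pi*csc(pi*ζ)/(ζ - 1)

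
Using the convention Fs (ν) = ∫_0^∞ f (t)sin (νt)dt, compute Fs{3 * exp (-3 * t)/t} 3 * atan (ν/3)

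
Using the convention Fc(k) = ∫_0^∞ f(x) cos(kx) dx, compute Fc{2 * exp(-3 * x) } 6/(k^2 + 9) 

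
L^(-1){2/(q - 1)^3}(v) v^2*exp(v)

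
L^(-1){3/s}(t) 3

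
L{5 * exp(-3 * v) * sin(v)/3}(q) 5/(3 * ((q + 3)^2 + 1))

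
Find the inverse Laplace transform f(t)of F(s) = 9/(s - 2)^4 3*t^3*exp(2*t)/2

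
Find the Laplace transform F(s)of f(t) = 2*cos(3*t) 2*s/(s^2 + 9)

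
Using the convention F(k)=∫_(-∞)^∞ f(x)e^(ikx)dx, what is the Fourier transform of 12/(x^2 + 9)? 4 * pi * exp(-3 * Abs(k))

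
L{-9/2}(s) -9/(2*s)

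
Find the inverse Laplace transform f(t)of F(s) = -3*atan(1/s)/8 -3*sin(t)/(8*t)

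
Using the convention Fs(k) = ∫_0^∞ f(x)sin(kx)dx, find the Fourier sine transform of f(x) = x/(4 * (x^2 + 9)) pi * exp(-3 * k)/8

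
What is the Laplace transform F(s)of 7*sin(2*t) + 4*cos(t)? 14/(s^2 + 4) + 4*s/(s^2 + 1)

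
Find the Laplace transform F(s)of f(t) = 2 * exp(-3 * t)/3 2/(3 * (s + 3))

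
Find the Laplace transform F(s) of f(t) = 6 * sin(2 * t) 12/(s^2 + 4) 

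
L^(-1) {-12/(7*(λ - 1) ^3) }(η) -6*η^2*exp(η) /7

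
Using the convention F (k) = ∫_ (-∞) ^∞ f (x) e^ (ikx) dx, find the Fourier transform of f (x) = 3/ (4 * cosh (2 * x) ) 3 * pi/ (8 * cosh (pi * k/4) ) 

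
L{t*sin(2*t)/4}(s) s/(s^2+4)^2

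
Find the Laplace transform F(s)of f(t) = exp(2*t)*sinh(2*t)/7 2/(7*s*(s - 4))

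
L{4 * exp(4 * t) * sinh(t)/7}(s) 4/(7 * ((s - 4)^2-1))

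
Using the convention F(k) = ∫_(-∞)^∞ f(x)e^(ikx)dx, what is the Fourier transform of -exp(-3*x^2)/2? -sqrt(3)*sqrt(pi)*exp(-k^2/12)/6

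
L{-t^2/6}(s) -1/(3*s^3)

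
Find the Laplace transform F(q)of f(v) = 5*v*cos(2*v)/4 5*(q^2 - 4)/(4*(q^2+4)^2)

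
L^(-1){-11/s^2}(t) -11 * t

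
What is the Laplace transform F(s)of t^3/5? 6/(5*s^4)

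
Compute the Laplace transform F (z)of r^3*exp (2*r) 6/ (z - 2)^4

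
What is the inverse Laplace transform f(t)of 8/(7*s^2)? 8*t/7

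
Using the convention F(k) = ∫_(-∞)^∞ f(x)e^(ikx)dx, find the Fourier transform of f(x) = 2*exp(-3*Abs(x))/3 4/(k^2+9)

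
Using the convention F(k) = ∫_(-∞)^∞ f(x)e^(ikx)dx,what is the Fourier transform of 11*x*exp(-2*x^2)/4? 11*sqrt(2)*I*sqrt(pi)*k*exp(-k^2/8)/32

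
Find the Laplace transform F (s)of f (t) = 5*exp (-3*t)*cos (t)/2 5*(s + 3)/ (2*( (s + 3)^2 + 1))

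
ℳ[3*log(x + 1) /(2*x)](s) -3*pi*csc(pi*s) /(2*s - 2) 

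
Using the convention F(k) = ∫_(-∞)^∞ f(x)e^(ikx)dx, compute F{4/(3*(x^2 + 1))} 4*pi*exp(-Abs(k))/3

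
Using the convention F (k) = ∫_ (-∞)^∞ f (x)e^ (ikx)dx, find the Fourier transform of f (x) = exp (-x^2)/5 sqrt (pi)*exp (-k^2/4)/5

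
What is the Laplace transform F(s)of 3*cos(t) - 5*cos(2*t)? 3*s/(s^2 + 1) - 5*s/(s^2 + 4)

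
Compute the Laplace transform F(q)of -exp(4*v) -1/(q - 4)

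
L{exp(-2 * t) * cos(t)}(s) (s+2)/((s+2)^2+1)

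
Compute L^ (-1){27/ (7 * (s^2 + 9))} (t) 9 * sin (3 * t)/7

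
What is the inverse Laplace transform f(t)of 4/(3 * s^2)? 4 * t/3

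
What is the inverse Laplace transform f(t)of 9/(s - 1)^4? 3*t^3*exp(t)/2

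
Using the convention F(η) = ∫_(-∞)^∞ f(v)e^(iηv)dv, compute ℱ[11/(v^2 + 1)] 11*pi*exp(-Abs(η))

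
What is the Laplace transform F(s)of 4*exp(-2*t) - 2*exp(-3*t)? 4/(s + 2) - 2/(s + 3)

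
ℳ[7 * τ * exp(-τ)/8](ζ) 7 * gamma(ζ + 1)/8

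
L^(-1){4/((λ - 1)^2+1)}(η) 4 * exp(η) * sin(η)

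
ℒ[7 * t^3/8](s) 21/(4 * s^4)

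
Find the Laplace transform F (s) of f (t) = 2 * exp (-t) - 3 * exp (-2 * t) 2/ (s+1) - 3/ (s+2) 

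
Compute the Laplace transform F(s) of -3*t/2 -3/(2*s^2) 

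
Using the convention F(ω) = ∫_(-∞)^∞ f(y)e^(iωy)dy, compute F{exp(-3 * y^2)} sqrt(3) * sqrt(pi) * exp(-ω^2/12)/3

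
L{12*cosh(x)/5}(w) 12*w/(5*(w^2 - 1))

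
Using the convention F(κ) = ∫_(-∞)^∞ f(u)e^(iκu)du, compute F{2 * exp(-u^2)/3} 2 * sqrt(pi) * exp(-κ^2/4)/3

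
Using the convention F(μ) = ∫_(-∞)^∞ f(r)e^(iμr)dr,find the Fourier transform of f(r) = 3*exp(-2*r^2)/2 3*sqrt(2)*sqrt(pi)*exp(-μ^2/8)/4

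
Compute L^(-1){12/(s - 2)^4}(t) 2*t^3*exp(2*t)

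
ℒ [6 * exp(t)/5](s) 6/(5 * (s - 1))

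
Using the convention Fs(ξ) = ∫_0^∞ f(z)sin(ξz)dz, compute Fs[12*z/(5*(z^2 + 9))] 6*pi*exp(-3*ξ)/5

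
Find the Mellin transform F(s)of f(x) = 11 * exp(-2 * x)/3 11 * gamma(s)/(3 * 2^s)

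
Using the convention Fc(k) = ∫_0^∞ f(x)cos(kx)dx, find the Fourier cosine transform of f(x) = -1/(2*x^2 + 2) -pi*exp(-k)/4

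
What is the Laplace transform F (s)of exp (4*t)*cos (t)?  (s - 4)/ ( (s - 4)^2+1)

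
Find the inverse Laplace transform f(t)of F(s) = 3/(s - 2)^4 t^3*exp(2*t)/2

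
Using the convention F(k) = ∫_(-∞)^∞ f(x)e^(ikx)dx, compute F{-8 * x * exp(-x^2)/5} -4 * I * sqrt(pi) * k * exp(-k^2/4)/5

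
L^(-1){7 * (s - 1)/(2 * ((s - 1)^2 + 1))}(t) 7 * exp(t) * cos(t)/2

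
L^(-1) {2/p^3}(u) u^2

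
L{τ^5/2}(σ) 60/σ^6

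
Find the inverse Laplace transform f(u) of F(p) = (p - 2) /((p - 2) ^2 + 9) exp(2*u)*cos(3*u) 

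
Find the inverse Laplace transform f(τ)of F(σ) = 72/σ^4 12*τ^3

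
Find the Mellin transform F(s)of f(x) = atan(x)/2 -pi*sec(pi*s/2)/(4*s)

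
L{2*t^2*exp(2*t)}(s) 4/(s - 2)^3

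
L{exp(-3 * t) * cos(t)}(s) (s + 3)/((s + 3)^2 + 1)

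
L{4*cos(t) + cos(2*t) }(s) 4*s/(s^2 + 1) + s/(s^2 + 4) 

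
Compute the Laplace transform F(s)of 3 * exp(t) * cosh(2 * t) 3 * (s - 1)/((s - 1)^2 - 4)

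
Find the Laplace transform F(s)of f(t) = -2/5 -2/(5*s)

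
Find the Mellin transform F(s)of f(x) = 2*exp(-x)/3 2*gamma(s)/3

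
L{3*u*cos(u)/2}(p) 3*(p^2-1)/(2*(p^2 + 1)^2)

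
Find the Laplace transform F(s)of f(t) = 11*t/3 11/(3*s^2)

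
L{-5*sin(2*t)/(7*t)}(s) -5*atan(2/s)/7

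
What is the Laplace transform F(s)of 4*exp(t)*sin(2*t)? 8/((s - 1)^2 + 4)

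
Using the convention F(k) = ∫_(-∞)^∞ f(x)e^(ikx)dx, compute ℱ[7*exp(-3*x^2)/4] 7*sqrt(3)*sqrt(pi)*exp(-k^2/12)/12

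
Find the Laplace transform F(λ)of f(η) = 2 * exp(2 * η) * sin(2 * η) 4/((λ - 2)^2 + 4)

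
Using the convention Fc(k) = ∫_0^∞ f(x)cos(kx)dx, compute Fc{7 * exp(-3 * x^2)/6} 7 * sqrt(3) * sqrt(pi) * exp(-k^2/12)/36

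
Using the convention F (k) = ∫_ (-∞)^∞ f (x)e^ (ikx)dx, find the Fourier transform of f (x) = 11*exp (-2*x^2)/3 11*sqrt (2)*sqrt (pi)*exp (-k^2/8)/6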